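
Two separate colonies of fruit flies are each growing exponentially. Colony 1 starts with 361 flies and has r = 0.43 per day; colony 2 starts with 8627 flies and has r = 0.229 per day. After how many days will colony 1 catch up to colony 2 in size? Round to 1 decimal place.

15.8 days

Set 361·e^(0.43t) = 8627·e^(0.229t).
e^((0.43 − 0.229)t) = 8627/361 → e^(0.201·t) = 23.898.
0.201·t = ln(23.898) = 3.1738, so t = 3.1738/0.201 = 15.79.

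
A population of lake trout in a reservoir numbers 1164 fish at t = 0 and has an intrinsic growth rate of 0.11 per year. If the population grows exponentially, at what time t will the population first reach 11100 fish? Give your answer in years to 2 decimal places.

Set N₀·e^(rt) = 11100: e^(0.11·t) = 11100/1164 = 9.5361.
0.11·t = ln(9.5361) = 2.2551, so t = 2.2551/0.11 = 20.501.

20.50 years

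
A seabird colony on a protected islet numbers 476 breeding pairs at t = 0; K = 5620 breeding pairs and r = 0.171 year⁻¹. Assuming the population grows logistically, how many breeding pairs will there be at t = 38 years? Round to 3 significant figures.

5530 breeding pairs

A = (K − N₀)/N₀ = (5620 − 476)/476 = 10.807.
N(t) = K/(1 + A·e^(−rt)) = 5620/(1 + 10.807×e^(−0.171×38)).
e^(−6.498) = 0.0015064; denominator = 1 + 10.807×0.0015064 = 1.0163.
N = 5620/1.0163 = 5529.97.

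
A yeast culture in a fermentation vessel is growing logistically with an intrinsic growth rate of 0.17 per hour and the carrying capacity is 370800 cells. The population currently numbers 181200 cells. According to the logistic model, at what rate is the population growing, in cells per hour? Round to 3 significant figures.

dN/dt = rN(1 − N/K) = 0.17 × 181200 × (1 − 181200/370800).
1 − 181200/370800 = 0.51133; dN/dt = 0.17 × 181200 × 0.51133 = 15751.

15800 cells per hour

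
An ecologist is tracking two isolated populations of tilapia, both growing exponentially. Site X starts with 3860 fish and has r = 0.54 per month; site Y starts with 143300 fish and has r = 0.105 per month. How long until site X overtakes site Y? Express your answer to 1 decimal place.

8.3 months

Set 3860·e^(0.54t) = 143300·e^(0.105t).
e^((0.54 − 0.105)t) = 143300/3860 → e^(0.435·t) = 37.124.
0.435·t = ln(37.124) = 3.6143, so t = 3.6143/0.435 = 8.3087.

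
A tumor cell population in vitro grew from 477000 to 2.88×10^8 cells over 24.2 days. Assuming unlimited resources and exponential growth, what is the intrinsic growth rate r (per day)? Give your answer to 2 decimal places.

From N(t) = N₀·e^(rt): e^(r·24.2) = 2.88×10^8/477000 = 603.77.
r·24.2 = ln(603.77) = 6.4032, so r = 6.4032/24.2 = 0.2646.

0.26 per day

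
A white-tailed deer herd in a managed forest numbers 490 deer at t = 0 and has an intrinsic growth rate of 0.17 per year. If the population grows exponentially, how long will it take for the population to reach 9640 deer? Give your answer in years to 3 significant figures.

Set N₀·e^(rt) = 9640: e^(0.17·t) = 9640/490 = 19.673.
0.17·t = ln(19.673) = 2.9793, so t = 2.9793/0.17 = 17.525.

17.5 years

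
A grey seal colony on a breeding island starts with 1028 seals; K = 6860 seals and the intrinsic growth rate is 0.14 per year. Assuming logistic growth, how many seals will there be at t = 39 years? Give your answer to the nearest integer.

A = (K − N₀)/N₀ = (6860 − 1028)/1028 = 5.6732.
N(t) = K/(1 + A·e^(−rt)) = 6860/(1 + 5.6732×e^(−0.14×39)).
e^(−5.46) = 0.0042536; denominator = 1 + 5.6732×0.0042536 = 1.0241.
N = 6860/1.0241 = 6698.36.

6698 seals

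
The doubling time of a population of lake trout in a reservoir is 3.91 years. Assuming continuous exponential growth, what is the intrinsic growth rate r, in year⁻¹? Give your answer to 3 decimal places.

0.177 per year

r = ln(2)/t_d = 0.6931/3.91 = 0.17728.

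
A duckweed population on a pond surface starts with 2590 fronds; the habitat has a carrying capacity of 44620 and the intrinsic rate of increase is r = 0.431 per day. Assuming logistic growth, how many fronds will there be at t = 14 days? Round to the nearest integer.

42950 fronds

A = (K − N₀)/N₀ = (44620 − 2590)/2590 = 16.228.
N(t) = K/(1 + A·e^(−rt)) = 44620/(1 + 16.228×e^(−0.431×14)).
e^(−6.034) = 0.0023959; denominator = 1 + 16.228×0.0023959 = 1.0389.
N = 44620/1.0389 = 42950.1.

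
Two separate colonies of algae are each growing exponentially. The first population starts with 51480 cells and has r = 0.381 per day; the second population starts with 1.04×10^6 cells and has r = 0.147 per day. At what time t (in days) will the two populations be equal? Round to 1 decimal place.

12.8 days

Set 51480·e^(0.381t) = 1.04×10^6·e^(0.147t).
e^((0.381 − 0.147)t) = 1.04×10^6/51480 → e^(0.234·t) = 20.202.
0.234·t = ln(20.202) = 3.0058, so t = 3.0058/0.234 = 12.845.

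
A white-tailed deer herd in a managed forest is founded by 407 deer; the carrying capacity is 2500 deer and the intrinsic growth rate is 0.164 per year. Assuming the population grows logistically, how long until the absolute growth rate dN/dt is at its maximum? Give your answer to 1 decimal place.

Logistic growth is fastest at N = K/2 = 1250.
A = (K − N₀)/N₀ = 5.1425. Set K/(1 + A·e^(−rt)) = K/2 → A·e^(−rt) = 1.
e^(−0.164t) = 1/5.1425 = 0.194458, so t = ln(5.1425)/0.164 = 1.6375/0.164 = 9.985.

10.0 years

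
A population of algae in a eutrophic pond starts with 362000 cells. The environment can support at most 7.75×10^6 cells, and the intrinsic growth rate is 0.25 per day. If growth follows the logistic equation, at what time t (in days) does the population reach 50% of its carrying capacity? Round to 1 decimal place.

A = (K − N₀)/N₀ = (7.75×10^6 − 362000)/362000 = 20.409.
Solve 7.75×10^6/(1 + 20.409·e^(−0.25t)) = 3.875×10^6: 1 + 20.409·e^(−0.25t) = 2, so e^(−0.25t) = 0.0489984.
−0.25·t = ln(0.0489984) = -3.016, so t = 3.016/0.25 = 12.064.

12.1 days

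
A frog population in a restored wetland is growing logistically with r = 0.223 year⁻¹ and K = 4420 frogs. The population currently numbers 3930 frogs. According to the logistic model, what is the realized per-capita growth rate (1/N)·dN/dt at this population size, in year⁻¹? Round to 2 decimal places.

0.02 per year

(1/N)·dN/dt = r(1 − N/K) = 0.223 × (1 − 3930/4420).
= 0.223 × 0.11086 = 0.024722.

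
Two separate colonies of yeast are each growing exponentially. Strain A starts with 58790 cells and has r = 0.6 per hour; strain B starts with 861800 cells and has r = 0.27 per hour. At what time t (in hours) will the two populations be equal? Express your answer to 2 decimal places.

8.14 hours

Set 58790·e^(0.6t) = 861800·e^(0.27t).
e^((0.6 − 0.27)t) = 861800/58790 → e^(0.33·t) = 14.659.
0.33·t = ln(14.659) = 2.6851, so t = 2.6851/0.33 = 8.1365.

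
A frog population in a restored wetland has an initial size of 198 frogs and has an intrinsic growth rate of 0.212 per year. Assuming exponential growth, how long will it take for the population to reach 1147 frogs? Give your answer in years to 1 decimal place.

8.3 years

Set N₀·e^(rt) = 1147: e^(0.212·t) = 1147/198 = 5.7929.
0.212·t = ln(5.7929) = 1.7566, so t = 1.7566/0.212 = 8.286.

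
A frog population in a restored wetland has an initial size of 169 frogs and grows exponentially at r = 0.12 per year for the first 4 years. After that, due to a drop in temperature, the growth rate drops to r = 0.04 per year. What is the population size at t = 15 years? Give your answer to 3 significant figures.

Phase 1: N(4) = 169·e^(0.12×4) = 169·e^0.48 = 273.117.
Phase 2 runs for 15 − 4 = 11 years at r = 0.04.
N(15) = 273.117·e^(0.04×11) = 273.117·e^0.44 = 424.07.

424 frogs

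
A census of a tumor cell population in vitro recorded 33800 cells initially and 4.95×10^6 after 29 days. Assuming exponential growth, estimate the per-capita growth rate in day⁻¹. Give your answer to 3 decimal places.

From N(t) = N₀·e^(rt): e^(r·29) = 4.95×10^6/33800 = 146.45.
r·29 = ln(146.45) = 4.9867, so r = 4.9867/29 = 0.17195.

0.172 per day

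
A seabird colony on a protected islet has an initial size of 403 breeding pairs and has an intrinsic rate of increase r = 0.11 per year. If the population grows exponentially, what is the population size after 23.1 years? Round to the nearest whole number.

N(t) = N₀·e^(rt) = 403 × e^(0.11×23.1) = 403 × e^2.541.
e^2.541 ≈ 12.692, so N ≈ 403 × 12.692 = 5115.02.

5115 breeding pairs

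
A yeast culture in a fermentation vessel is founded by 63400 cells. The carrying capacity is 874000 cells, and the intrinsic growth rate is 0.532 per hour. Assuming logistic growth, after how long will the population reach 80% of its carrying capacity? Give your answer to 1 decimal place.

A = (K − N₀)/N₀ = (874000 − 63400)/63400 = 12.785.
Solve 874000/(1 + 12.785·e^(−0.532t)) = 699200: 1 + 12.785·e^(−0.532t) = 1.25, so e^(−0.532t) = 0.0195534.
−0.532·t = ln(0.0195534) = -3.9346, so t = 3.9346/0.532 = 7.3959.

7.4 hours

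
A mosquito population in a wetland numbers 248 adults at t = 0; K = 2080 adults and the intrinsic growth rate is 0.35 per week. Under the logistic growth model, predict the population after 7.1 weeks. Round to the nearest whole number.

A = (K − N₀)/N₀ = (2080 − 248)/248 = 7.3871.
N(t) = K/(1 + A·e^(−rt)) = 2080/(1 + 7.3871×e^(−0.35×7.1)).
e^(−2.485) = 0.083326; denominator = 1 + 7.3871×0.083326 = 1.6155.
N = 2080/1.6155 = 1287.5.

1288 adults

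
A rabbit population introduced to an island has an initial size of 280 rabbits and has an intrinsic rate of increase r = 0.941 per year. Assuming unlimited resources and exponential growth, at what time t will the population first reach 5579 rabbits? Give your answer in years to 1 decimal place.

Set N₀·e^(rt) = 5579: e^(0.941·t) = 5579/280 = 19.925.
0.941·t = ln(19.925) = 2.992, so t = 2.992/0.941 = 3.1796.

3.2 years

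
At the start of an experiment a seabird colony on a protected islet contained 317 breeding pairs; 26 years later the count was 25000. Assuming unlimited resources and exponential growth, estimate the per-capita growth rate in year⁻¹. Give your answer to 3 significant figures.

From N(t) = N₀·e^(rt): e^(r·26) = 25000/317 = 78.864.
r·26 = ln(78.864) = 4.3677, so r = 4.3677/26 = 0.16799.

0.168 per year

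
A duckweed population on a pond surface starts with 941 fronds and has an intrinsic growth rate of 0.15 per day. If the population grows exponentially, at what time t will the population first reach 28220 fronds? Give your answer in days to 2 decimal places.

Set N₀·e^(rt) = 28220: e^(0.15·t) = 28220/941 = 29.989.
0.15·t = ln(29.989) = 3.4008, so t = 3.4008/0.15 = 22.672.

22.67 days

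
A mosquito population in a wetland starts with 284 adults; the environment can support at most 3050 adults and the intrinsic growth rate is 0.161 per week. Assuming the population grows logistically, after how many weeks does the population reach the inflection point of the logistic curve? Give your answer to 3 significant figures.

Logistic growth is fastest at N = K/2 = 1525.
A = (K − N₀)/N₀ = 9.7394. Set K/(1 + A·e^(−rt)) = K/2 → A·e^(−rt) = 1.
e^(−0.161t) = 1/9.7394 = 0.102675, so t = ln(9.7394)/0.161 = 2.2762/0.161 = 14.138.

14.1 weeks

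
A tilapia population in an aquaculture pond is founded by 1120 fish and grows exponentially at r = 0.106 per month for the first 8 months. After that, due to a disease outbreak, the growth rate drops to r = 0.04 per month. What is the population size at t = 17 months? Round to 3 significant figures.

3750 fish

Phase 1: N(8) = 1120·e^(0.106×8) = 1120·e^0.848 = 2615.17.
Phase 2 runs for 17 − 8 = 9 months at r = 0.04.
N(17) = 2615.17·e^(0.04×9) = 2615.17·e^0.36 = 3748.4.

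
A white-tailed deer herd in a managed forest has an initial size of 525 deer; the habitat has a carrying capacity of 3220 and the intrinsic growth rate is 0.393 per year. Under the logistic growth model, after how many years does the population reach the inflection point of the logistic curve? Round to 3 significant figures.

Logistic growth is fastest at N = K/2 = 1610.
A = (K − N₀)/N₀ = 5.1333. Set K/(1 + A·e^(−rt)) = K/2 → A·e^(−rt) = 1.
e^(−0.393t) = 1/5.1333 = 0.194805, so t = ln(5.1333)/0.393 = 1.6358/0.393 = 4.1622.

4.16 years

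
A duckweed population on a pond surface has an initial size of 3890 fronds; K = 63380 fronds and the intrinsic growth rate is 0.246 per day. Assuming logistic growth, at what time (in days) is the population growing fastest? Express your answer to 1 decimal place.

11.1 days

Logistic growth is fastest at N = K/2 = 31690.
A = (K − N₀)/N₀ = 15.293. Set K/(1 + A·e^(−rt)) = K/2 → A·e^(−rt) = 1.
e^(−0.246t) = 1/15.293 = 0.0653891, so t = ln(15.293)/0.246 = 2.7274/0.246 = 11.087.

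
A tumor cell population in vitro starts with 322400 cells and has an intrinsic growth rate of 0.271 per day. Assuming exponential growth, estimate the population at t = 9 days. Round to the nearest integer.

N(t) = N₀·e^(rt) = 322400 × e^(0.271×9) = 322400 × e^2.439.
e^2.439 ≈ 11.462, so N ≈ 322400 × 11.462 = 3.695211×10^6.

3695211 cells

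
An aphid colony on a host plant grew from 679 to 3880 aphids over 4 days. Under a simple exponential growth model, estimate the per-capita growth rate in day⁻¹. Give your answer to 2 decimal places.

From N(t) = N₀·e^(rt): e^(r·4) = 3880/679 = 5.7143.
r·4 = ln(5.7143) = 1.743, so r = 1.743/4 = 0.43574.

0.44 per day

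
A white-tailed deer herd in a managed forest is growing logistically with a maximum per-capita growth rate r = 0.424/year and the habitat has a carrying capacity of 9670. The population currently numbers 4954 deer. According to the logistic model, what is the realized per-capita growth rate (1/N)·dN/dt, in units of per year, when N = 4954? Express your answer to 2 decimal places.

0.21 per year

(1/N)·dN/dt = r(1 − N/K) = 0.424 × (1 − 4954/9670).
= 0.424 × 0.48769 = 0.20678.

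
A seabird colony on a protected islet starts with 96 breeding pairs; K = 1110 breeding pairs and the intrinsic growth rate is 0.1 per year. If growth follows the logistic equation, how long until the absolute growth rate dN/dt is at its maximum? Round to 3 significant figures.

Logistic growth is fastest at N = K/2 = 555.
A = (K − N₀)/N₀ = 10.562. Set K/(1 + A·e^(−rt)) = K/2 → A·e^(−rt) = 1.
e^(−0.1t) = 1/10.562 = 0.0946746, so t = ln(10.562)/0.1 = 2.3573/0.1 = 23.573.

23.6 years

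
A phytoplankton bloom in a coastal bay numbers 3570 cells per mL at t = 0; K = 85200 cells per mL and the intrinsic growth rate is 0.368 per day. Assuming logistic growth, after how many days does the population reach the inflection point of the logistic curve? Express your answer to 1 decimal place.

Logistic growth is fastest at N = K/2 = 42600.
A = (K − N₀)/N₀ = 22.866. Set K/(1 + A·e^(−rt)) = K/2 → A·e^(−rt) = 1.
e^(−0.368t) = 1/22.866 = 0.0437339, so t = ln(22.866)/0.368 = 3.1296/0.368 = 8.5044.

8.5 days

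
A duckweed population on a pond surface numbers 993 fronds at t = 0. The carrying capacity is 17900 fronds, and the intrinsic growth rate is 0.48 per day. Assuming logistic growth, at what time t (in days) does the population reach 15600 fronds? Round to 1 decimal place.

A = (K − N₀)/N₀ = (17900 − 993)/993 = 17.026.
Solve 17900/(1 + 17.026·e^(−0.48t)) = 15600: 1 + 17.026·e^(−0.48t) = 1.1474, so e^(−0.48t) = 0.00865936.
−0.48·t = ln(0.00865936) = -4.7491, so t = 4.7491/0.48 = 9.894.

9.9 days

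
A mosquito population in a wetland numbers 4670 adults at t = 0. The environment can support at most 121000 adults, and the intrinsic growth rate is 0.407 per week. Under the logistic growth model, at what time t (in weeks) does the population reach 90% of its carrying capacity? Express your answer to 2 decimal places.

13.30 weeks

A = (K − N₀)/N₀ = (121000 − 4670)/4670 = 24.91.
Solve 121000/(1 + 24.91·e^(−0.407t)) = 108900: 1 + 24.91·e^(−0.407t) = 1.1111, so e^(−0.407t) = 0.00446049.
−0.407·t = ln(0.00446049) = -5.4125, so t = 5.4125/0.407 = 13.299.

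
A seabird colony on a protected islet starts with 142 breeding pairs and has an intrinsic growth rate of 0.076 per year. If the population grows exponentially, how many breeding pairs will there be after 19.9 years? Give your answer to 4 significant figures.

N(t) = N₀·e^(rt) = 142 × e^(0.076×19.9) = 142 × e^1.512.
e^1.512 ≈ 4.5376, so N ≈ 142 × 4.5376 = 644.34.

644.3 breeding pairs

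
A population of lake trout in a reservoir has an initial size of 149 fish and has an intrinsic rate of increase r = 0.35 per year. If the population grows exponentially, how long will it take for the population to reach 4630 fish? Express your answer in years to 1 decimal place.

9.8 years

Set N₀·e^(rt) = 4630: e^(0.35·t) = 4630/149 = 31.074.
0.35·t = ln(31.074) = 3.4364, so t = 3.4364/0.35 = 9.8182.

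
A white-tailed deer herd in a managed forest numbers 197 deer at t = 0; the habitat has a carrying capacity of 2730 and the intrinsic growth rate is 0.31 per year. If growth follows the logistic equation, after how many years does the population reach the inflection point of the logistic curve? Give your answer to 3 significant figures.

Logistic growth is fastest at N = K/2 = 1365.
A = (K − N₀)/N₀ = 12.858. Set K/(1 + A·e^(−rt)) = K/2 → A·e^(−rt) = 1.
e^(−0.31t) = 1/12.858 = 0.0777734, so t = ln(12.858)/0.31 = 2.554/0.31 = 8.2386.

8.24 years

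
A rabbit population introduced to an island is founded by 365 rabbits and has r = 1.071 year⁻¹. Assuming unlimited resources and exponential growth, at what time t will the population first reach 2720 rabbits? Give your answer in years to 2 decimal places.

1.88 years

Set N₀·e^(rt) = 2720: e^(1.071·t) = 2720/365 = 7.4521.
1.071·t = ln(7.4521) = 2.0085, so t = 2.0085/1.071 = 1.8753.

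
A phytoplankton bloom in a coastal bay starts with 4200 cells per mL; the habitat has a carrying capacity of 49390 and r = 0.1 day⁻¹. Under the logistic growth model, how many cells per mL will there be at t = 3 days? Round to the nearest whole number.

A = (K − N₀)/N₀ = (49390 − 4200)/4200 = 10.76.
N(t) = K/(1 + A·e^(−rt)) = 49390/(1 + 10.76×e^(−0.1×3)).
e^(−0.3) = 0.74082; denominator = 1 + 10.76×0.74082 = 8.9709.
N = 49390/8.9709 = 5505.61.

5506 cells per mL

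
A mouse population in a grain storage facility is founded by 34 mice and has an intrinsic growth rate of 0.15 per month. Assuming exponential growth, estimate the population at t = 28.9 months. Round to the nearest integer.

N(t) = N₀·e^(rt) = 34 × e^(0.15×28.9) = 34 × e^4.335.
e^4.335 ≈ 76.325, so N ≈ 34 × 76.325 = 2595.05.

2595 mice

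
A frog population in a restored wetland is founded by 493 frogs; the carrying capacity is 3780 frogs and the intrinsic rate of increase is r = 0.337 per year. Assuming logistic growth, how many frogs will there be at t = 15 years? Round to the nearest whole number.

3626 frogs

A = (K − N₀)/N₀ = (3780 − 493)/493 = 6.6673.
N(t) = K/(1 + A·e^(−rt)) = 3780/(1 + 6.6673×e^(−0.337×15)).
e^(−5.055) = 0.0063774; denominator = 1 + 6.6673×0.0063774 = 1.0425.
N = 3780/1.0425 = 3625.83.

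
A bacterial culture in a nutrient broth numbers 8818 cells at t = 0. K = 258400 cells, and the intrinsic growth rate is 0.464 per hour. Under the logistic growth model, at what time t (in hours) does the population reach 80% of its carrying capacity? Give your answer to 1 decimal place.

A = (K − N₀)/N₀ = (258400 − 8818)/8818 = 28.304.
Solve 258400/(1 + 28.304·e^(−0.464t)) = 206720: 1 + 28.304·e^(−0.464t) = 1.25, so e^(−0.464t) = 0.00883277.
−0.464·t = ln(0.00883277) = -4.7293, so t = 4.7293/0.464 = 10.192.

10.2 hours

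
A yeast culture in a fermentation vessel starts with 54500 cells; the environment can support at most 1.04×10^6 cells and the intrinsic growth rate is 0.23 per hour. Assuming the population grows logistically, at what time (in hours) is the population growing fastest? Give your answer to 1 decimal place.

12.6 hours

Logistic growth is fastest at N = K/2 = 520000.
A = (K − N₀)/N₀ = 18.083. Set K/(1 + A·e^(−rt)) = K/2 → A·e^(−rt) = 1.
e^(−0.23t) = 1/18.083 = 0.0553019, so t = ln(18.083)/0.23 = 2.8949/0.23 = 12.587.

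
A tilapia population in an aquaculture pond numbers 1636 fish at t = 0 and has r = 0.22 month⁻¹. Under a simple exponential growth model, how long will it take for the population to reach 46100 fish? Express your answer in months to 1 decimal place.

Set N₀·e^(rt) = 46100: e^(0.22·t) = 46100/1636 = 28.178.
0.22·t = ln(28.178) = 3.3386, so t = 3.3386/0.22 = 15.175.

15.2 months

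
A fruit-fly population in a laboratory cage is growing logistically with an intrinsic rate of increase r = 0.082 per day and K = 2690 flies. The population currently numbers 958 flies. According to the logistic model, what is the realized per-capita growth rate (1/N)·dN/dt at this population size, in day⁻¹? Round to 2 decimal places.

0.05 per day

(1/N)·dN/dt = r(1 − N/K) = 0.082 × (1 − 958/2690).
= 0.082 × 0.64387 = 0.052797.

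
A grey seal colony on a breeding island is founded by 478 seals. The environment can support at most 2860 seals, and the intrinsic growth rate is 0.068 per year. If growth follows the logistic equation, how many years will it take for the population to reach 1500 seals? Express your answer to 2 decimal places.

25.06 years

A = (K − N₀)/N₀ = (2860 − 478)/478 = 4.9833.
Solve 2860/(1 + 4.9833·e^(−0.068t)) = 1500: 1 + 4.9833·e^(−0.068t) = 1.9067, so e^(−0.068t) = 0.181942.
−0.068·t = ln(0.181942) = -1.7041, so t = 1.7041/0.068 = 25.06.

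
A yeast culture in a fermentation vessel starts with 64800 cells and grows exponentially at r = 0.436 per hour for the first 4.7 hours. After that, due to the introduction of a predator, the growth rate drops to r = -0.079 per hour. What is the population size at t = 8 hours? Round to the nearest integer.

387535 cells

Phase 1: N(4.7) = 64800·e^(0.436×4.7) = 64800·e^2.049 = 502957.
Phase 2 runs for 8 − 4.7 = 3.3 hours at r = -0.079.
N(8) = 502957·e^(-0.079×3.3) = 502957·e^-0.2607 = 387535.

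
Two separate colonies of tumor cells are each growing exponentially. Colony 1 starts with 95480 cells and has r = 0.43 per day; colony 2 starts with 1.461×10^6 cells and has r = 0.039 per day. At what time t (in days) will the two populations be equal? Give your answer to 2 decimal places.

6.98 days

Set 95480·e^(0.43t) = 1.461×10^6·e^(0.039t).
e^((0.43 − 0.039)t) = 1.461×10^6/95480 → e^(0.391·t) = 15.302.
0.391·t = ln(15.302) = 2.728, so t = 2.728/0.391 = 6.9769.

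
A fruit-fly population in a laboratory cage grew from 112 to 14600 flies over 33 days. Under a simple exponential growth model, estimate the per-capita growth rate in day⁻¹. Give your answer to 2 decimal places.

From N(t) = N₀·e^(rt): e^(r·33) = 14600/112 = 130.36.
r·33 = ln(130.36) = 4.8703, so r = 4.8703/33 = 0.14758.

0.15 per day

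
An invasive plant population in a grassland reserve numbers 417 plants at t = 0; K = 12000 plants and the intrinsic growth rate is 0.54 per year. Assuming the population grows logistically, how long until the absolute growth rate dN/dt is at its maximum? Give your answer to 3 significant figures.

Logistic growth is fastest at N = K/2 = 6000.
A = (K − N₀)/N₀ = 27.777. Set K/(1 + A·e^(−rt)) = K/2 → A·e^(−rt) = 1.
e^(−0.54t) = 1/27.777 = 0.036001, so t = ln(27.777)/0.54 = 3.3242/0.54 = 6.1559.

6.16 years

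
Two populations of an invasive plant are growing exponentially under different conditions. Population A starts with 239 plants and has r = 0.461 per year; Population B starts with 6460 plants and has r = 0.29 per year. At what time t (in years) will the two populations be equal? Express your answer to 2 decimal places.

19.28 years

Set 239·e^(0.461t) = 6460·e^(0.29t).
e^((0.461 − 0.29)t) = 6460/239 → e^(0.171·t) = 27.029.
0.171·t = ln(27.029) = 3.2969, so t = 3.2969/0.171 = 19.28.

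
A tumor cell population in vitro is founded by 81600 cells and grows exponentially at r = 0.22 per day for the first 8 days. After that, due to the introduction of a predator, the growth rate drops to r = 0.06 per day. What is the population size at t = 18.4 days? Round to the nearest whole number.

Phase 1: N(8) = 81600·e^(0.22×8) = 81600·e^1.76 = 474295.
Phase 2 runs for 18.4 − 8 = 10.4 days at r = 0.06.
N(18.4) = 474295·e^(0.06×10.4) = 474295·e^0.624 = 885214.

885214 cells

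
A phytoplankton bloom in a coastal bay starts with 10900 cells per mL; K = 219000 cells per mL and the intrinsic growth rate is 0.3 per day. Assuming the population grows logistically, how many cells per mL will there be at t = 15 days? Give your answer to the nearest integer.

A = (K − N₀)/N₀ = (219000 − 10900)/10900 = 19.092.
N(t) = K/(1 + A·e^(−rt)) = 219000/(1 + 19.092×e^(−0.3×15)).
e^(−4.5) = 0.011109; denominator = 1 + 19.092×0.011109 = 1.2121.
N = 219000/1.2121 = 180680.

180680 cells per mL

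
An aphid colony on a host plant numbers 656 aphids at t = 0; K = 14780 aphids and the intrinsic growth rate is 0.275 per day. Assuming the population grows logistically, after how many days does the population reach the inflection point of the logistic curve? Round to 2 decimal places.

Logistic growth is fastest at N = K/2 = 7390.
A = (K − N₀)/N₀ = 21.53. Set K/(1 + A·e^(−rt)) = K/2 → A·e^(−rt) = 1.
e^(−0.275t) = 1/21.53 = 0.0464458, so t = ln(21.53)/0.275 = 3.0695/0.275 = 11.162.

11.16 days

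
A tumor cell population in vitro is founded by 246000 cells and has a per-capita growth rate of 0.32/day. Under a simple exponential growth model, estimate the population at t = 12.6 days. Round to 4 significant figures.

13870000 cells

N(t) = N₀·e^(rt) = 246000 × e^(0.32×12.6) = 246000 × e^4.032.
e^4.032 ≈ 56.374, so N ≈ 246000 × 56.374 = 1.386789×10^7.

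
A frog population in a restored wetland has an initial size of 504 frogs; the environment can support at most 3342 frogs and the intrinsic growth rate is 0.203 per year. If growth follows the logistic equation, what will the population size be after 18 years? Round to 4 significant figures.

2917 frogs

A = (K − N₀)/N₀ = (3342 − 504)/504 = 5.631.
N(t) = K/(1 + A·e^(−rt)) = 3342/(1 + 5.631×e^(−0.203×18)).
e^(−3.654) = 0.025887; denominator = 1 + 5.631×0.025887 = 1.1458.
N = 3342/1.1458 = 2916.81.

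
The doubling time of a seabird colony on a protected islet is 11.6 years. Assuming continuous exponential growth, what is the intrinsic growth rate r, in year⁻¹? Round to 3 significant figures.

r = ln(2)/t_d = 0.6931/11.6 = 0.059754.

0.0598 per year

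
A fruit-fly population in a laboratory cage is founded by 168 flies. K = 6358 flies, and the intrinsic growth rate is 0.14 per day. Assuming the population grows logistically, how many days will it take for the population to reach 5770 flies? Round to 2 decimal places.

42.07 days

A = (K − N₀)/N₀ = (6358 − 168)/168 = 36.845.
Solve 6358/(1 + 36.845·e^(−0.14t)) = 5770: 1 + 36.845·e^(−0.14t) = 1.1019, so e^(−0.14t) = 0.0027658.
−0.14·t = ln(0.0027658) = -5.8904, so t = 5.8904/0.14 = 42.074.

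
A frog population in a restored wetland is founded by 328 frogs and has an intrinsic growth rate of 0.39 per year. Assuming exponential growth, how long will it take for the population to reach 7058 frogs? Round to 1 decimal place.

Set N₀·e^(rt) = 7058: e^(0.39·t) = 7058/328 = 21.518.
0.39·t = ln(21.518) = 3.0689, so t = 3.0689/0.39 = 7.869.

7.9 years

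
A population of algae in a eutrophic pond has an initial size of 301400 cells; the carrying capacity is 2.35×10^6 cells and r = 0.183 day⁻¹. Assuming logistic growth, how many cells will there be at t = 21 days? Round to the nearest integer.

A = (K − N₀)/N₀ = (2.35×10^6 − 301400)/301400 = 6.7969.
N(t) = K/(1 + A·e^(−rt)) = 2.35×10^6/(1 + 6.7969×e^(−0.183×21)).
e^(−3.843) = 0.021429; denominator = 1 + 6.7969×0.021429 = 1.1457.
N = 2.35×10^6/1.1457 = 2.051231×10^6.

2051231 cells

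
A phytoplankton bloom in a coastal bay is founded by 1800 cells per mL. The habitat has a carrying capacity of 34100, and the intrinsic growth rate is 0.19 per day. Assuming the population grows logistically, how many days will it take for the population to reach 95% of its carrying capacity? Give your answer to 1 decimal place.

30.7 days

A = (K − N₀)/N₀ = (34100 − 1800)/1800 = 17.944.
Solve 34100/(1 + 17.944·e^(−0.19t)) = 32395: 1 + 17.944·e^(−0.19t) = 1.0526, so e^(−0.19t) = 0.00293303.
−0.19·t = ln(0.00293303) = -5.8317, so t = 5.8317/0.19 = 30.693.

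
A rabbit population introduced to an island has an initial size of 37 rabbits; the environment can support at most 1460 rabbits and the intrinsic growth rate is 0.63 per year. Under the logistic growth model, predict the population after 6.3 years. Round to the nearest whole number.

A = (K − N₀)/N₀ = (1460 − 37)/37 = 38.459.
N(t) = K/(1 + A·e^(−rt)) = 1460/(1 + 38.459×e^(−0.63×6.3)).
e^(−3.969) = 0.018892; denominator = 1 + 38.459×0.018892 = 1.7266.
N = 1460/1.7266 = 845.598.

846 rabbits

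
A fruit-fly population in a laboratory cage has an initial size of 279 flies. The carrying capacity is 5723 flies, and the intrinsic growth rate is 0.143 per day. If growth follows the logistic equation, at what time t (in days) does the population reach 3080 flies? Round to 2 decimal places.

A = (K − N₀)/N₀ = (5723 − 279)/279 = 19.513.
Solve 5723/(1 + 19.513·e^(−0.143t)) = 3080: 1 + 19.513·e^(−0.143t) = 1.8581, so e^(−0.143t) = 0.0439777.
−0.143·t = ln(0.0439777) = -3.1241, so t = 3.1241/0.143 = 21.847.

21.85 days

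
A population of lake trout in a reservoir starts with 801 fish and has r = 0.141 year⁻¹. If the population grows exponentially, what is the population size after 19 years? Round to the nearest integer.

11671 fish

N(t) = N₀·e^(rt) = 801 × e^(0.141×19) = 801 × e^2.679.
e^2.679 ≈ 14.571, so N ≈ 801 × 14.571 = 11671.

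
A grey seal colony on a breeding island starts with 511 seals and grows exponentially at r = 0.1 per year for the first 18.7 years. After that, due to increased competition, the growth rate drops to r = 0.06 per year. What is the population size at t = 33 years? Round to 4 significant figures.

Phase 1: N(18.7) = 511·e^(0.1×18.7) = 511·e^1.87 = 3315.52.
Phase 2 runs for 33 − 18.7 = 14.3 years at r = 0.06.
N(33) = 3315.52·e^(0.06×14.3) = 3315.52·e^0.858 = 7819.45.

7819 seals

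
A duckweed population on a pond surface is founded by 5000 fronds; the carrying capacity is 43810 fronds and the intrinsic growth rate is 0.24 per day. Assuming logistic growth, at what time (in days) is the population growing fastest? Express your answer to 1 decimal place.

Logistic growth is fastest at N = K/2 = 21905.
A = (K − N₀)/N₀ = 7.762. Set K/(1 + A·e^(−rt)) = K/2 → A·e^(−rt) = 1.
e^(−0.24t) = 1/7.762 = 0.128833, so t = ln(7.762)/0.24 = 2.0492/0.24 = 8.5385.

8.5 days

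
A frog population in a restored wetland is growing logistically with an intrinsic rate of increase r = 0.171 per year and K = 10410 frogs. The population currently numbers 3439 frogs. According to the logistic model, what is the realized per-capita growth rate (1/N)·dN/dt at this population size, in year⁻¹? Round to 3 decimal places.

(1/N)·dN/dt = r(1 − N/K) = 0.171 × (1 − 3439/10410).
= 0.171 × 0.66964 = 0.11451.

0.115 per year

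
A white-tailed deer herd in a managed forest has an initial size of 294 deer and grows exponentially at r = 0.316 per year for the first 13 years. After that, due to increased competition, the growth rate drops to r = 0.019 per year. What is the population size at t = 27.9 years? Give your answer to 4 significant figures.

23730 deer

Phase 1: N(13) = 294·e^(0.316×13) = 294·e^4.108 = 17882.5.
Phase 2 runs for 27.9 − 13 = 14.9 years at r = 0.019.
N(27.9) = 17882.5·e^(0.019×14.9) = 17882.5·e^0.2831 = 23734.4.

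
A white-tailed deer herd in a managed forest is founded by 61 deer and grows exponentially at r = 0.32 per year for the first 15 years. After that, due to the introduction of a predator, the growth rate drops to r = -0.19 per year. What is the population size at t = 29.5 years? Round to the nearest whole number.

471 deer

Phase 1: N(15) = 61·e^(0.32×15) = 61·e^4.8 = 7412.14.
Phase 2 runs for 29.5 − 15 = 14.5 years at r = -0.19.
N(29.5) = 7412.14·e^(-0.19×14.5) = 7412.14·e^-2.755 = 471.479.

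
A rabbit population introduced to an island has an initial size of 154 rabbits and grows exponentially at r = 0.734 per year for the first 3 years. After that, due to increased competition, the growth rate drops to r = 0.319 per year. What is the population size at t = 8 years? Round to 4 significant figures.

6863 rabbits

Phase 1: N(3) = 154·e^(0.734×3) = 154·e^2.202 = 1392.63.
Phase 2 runs for 8 − 3 = 5 years at r = 0.319.
N(8) = 1392.63·e^(0.319×5) = 1392.63·e^1.595 = 6863.36.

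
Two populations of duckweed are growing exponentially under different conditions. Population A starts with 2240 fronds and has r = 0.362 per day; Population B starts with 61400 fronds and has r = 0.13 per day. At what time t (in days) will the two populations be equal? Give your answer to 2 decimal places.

14.27 days

Set 2240·e^(0.362t) = 61400·e^(0.13t).
e^((0.362 − 0.13)t) = 61400/2240 → e^(0.232·t) = 27.411.
0.232·t = ln(27.411) = 3.3109, so t = 3.3109/0.232 = 14.271.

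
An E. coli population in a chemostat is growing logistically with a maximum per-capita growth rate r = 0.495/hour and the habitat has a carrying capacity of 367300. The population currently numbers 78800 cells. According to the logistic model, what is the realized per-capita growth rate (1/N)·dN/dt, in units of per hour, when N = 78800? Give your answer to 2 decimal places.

0.39 per hour

(1/N)·dN/dt = r(1 − N/K) = 0.495 × (1 − 78800/367300).
= 0.495 × 0.78546 = 0.3888.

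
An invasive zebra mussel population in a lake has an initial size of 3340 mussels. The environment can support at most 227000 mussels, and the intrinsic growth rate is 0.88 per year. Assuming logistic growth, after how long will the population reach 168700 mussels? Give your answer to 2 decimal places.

A = (K − N₀)/N₀ = (227000 − 3340)/3340 = 66.964.
Solve 227000/(1 + 66.964·e^(−0.88t)) = 168700: 1 + 66.964·e^(−0.88t) = 1.3456, so e^(−0.88t) = 0.00516074.
−0.88·t = ln(0.00516074) = -5.2667, so t = 5.2667/0.88 = 5.9849.

5.98 years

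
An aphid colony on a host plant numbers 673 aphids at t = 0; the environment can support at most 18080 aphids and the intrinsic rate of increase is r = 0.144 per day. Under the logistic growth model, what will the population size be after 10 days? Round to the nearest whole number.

2536 aphids

A = (K − N₀)/N₀ = (18080 − 673)/673 = 25.865.
N(t) = K/(1 + A·e^(−rt)) = 18080/(1 + 25.865×e^(−0.144×10)).
e^(−1.44) = 0.23693; denominator = 1 + 25.865×0.23693 = 7.1281.
N = 18080/7.1281 = 2536.45.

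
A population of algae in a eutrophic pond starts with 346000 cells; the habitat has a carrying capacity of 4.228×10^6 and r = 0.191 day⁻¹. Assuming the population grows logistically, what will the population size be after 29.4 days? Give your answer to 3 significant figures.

A = (K − N₀)/N₀ = (4.228×10^6 − 346000)/346000 = 11.22.
N(t) = K/(1 + A·e^(−rt)) = 4.228×10^6/(1 + 11.22×e^(−0.191×29.4)).
e^(−5.615) = 0.0036414; denominator = 1 + 11.22×0.0036414 = 1.0409.
N = 4.228×10^6/1.0409 = 4.062046×10^6.

4060000 cells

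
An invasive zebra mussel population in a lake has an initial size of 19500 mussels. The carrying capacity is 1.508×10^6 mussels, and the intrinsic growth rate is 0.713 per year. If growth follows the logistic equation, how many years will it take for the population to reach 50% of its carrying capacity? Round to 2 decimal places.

A = (K − N₀)/N₀ = (1.508×10^6 − 19500)/19500 = 76.333.
Solve 1.508×10^6/(1 + 76.333·e^(−0.713t)) = 754000: 1 + 76.333·e^(−0.713t) = 2, so e^(−0.713t) = 0.0131004.
−0.713·t = ln(0.0131004) = -4.3351, so t = 4.3351/0.713 = 6.0801.

6.08 years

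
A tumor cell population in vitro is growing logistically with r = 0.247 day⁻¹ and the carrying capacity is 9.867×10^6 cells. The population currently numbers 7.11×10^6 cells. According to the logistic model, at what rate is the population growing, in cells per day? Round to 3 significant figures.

491000 cells per day

dN/dt = rN(1 − N/K) = 0.247 × 7.11×10^6 × (1 − 7.11×10^6/9.867×10^6).
1 − 7.11×10^6/9.867×10^6 = 0.27942; dN/dt = 0.247 × 7.11×10^6 × 0.27942 = 4.90702×10^5.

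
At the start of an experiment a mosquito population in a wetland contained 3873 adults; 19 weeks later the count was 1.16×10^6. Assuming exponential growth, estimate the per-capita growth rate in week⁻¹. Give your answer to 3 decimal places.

0.300 per week

From N(t) = N₀·e^(rt): e^(r·19) = 1.16×10^6/3873 = 299.51.
r·19 = ln(299.51) = 5.7021, so r = 5.7021/19 = 0.30011.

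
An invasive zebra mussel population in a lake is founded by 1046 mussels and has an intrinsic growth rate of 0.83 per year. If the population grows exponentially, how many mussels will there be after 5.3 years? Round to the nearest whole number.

85112 mussels

N(t) = N₀·e^(rt) = 1046 × e^(0.83×5.3) = 1046 × e^4.399.
e^4.399 ≈ 81.369, so N ≈ 1046 × 81.369 = 85112.5.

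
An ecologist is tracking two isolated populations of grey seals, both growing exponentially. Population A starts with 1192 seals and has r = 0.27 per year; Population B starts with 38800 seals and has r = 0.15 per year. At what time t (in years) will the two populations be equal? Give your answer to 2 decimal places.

Set 1192·e^(0.27t) = 38800·e^(0.15t).
e^((0.27 − 0.15)t) = 38800/1192 → e^(0.12·t) = 32.55.
0.12·t = ln(32.55) = 3.4828, so t = 3.4828/0.12 = 29.023.

29.02 years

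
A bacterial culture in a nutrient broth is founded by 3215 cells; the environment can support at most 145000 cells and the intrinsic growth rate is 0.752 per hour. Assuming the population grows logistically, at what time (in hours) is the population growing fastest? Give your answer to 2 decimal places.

Logistic growth is fastest at N = K/2 = 72500.
A = (K − N₀)/N₀ = 44.101. Set K/(1 + A·e^(−rt)) = K/2 → A·e^(−rt) = 1.
e^(−0.752t) = 1/44.101 = 0.0226752, so t = ln(44.101)/0.752 = 3.7865/0.752 = 5.0352.

5.04 hours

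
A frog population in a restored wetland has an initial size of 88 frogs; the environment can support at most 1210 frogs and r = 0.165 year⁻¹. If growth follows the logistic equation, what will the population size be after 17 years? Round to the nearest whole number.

A = (K − N₀)/N₀ = (1210 − 88)/88 = 12.75.
N(t) = K/(1 + A·e^(−rt)) = 1210/(1 + 12.75×e^(−0.165×17)).
e^(−2.805) = 0.060507; denominator = 1 + 12.75×0.060507 = 1.7715.
N = 1210/1.7715 = 683.052.

683 frogs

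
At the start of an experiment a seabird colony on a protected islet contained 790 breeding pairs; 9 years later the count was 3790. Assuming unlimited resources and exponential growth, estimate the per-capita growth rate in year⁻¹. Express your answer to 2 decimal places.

From N(t) = N₀·e^(rt): e^(r·9) = 3790/790 = 4.7975.
r·9 = ln(4.7975) = 1.5681, so r = 1.5681/9 = 0.17423.

0.17 per year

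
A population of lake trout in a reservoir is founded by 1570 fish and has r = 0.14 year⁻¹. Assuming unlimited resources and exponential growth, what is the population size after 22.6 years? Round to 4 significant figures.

37150 fish

N(t) = N₀·e^(rt) = 1570 × e^(0.14×22.6) = 1570 × e^3.164.
e^3.164 ≈ 23.665, so N ≈ 1570 × 23.665 = 37154.2.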